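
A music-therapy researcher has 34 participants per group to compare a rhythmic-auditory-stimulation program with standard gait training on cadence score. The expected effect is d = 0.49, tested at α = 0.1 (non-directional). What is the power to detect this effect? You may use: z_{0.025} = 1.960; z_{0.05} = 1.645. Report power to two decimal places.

For two equal groups, power = Φ(d·√(n/2) − z_{α/2}).
d·√(n/2) = 0.49 × √(34/2) = 0.49 × 4.123 = 2.020.
z_β = 2.020 − 1.645 = 0.375.
Power = Φ(0.375) = 0.646.

power ≈ 0.65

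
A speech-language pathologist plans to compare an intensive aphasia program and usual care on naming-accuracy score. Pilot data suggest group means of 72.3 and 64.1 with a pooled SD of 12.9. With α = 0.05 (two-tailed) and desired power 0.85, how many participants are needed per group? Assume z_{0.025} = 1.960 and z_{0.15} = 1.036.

n = 45 per group

Cohen's d = |M₁ − M₂| / SD_pooled = |72.3 − 64.1| / 12.9 = 8.2 / 12.9 = 0.636.
For two independent groups with equal n: n = 2·((z_{α/2} + z_β) / d)².
z_{α/2} + z_β = 1.960 + 1.036 = 2.996.
n = 2 × (2.996 / 0.636)² = 2 × 4.711² = 2 × 22.19 = 44.4.
Round up to the next whole participant.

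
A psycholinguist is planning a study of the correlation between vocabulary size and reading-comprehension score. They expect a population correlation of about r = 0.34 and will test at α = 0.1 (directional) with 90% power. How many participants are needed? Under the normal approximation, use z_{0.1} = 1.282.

n = 56

Fisher's z: C = ½·ln((1+r)/(1−r)) = ½·ln(2.0303) = 0.3541.
n = ((z_{α} + z_β)/C)² + 3.
(1.282 + 1.282) / 0.3541 = 2.564 / 0.3541 = 7.241.
n = 7.241² + 3 = 52.43 + 3 = 55.4.
Round up.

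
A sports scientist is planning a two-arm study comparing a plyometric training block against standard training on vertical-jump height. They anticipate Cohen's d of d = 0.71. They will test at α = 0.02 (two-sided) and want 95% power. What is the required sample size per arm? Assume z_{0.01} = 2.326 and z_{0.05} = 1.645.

n = 63 per group

For two independent groups with equal n: n = 2·((z_{α/2} + z_β) / d)².
z_{α/2} + z_β = 2.326 + 1.645 = 3.971.
n = 2 × (3.971 / 0.71)² = 2 × 5.593² = 2 × 31.28 = 62.6.
Round up to the next whole participant.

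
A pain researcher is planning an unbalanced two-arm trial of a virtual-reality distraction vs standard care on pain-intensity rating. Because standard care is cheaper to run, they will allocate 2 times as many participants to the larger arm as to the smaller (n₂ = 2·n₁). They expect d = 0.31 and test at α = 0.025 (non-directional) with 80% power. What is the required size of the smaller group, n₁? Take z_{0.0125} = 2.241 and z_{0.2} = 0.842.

n₁ = 149

With allocation ratio k = n₂/n₁ = 2, Var(x̄₁−x̄₂) = σ²(1/n₁ + 1/(k·n₁)) = σ²·(k+1)/(k·n₁).
So n₁ = (1 + 1/k)·((z_{α/2} + z_β)/d)² = 1.500 × (3.083/0.31)².
n₁ = 1.500 × 98.91 = 148.4.
Round up: n₁ = 149, giving n₂ = 2 × 149 = 298.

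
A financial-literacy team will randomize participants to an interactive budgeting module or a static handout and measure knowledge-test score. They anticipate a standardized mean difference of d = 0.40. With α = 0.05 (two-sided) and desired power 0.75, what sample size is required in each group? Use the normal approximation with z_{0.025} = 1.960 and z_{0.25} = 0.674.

For two independent groups with equal n: n = 2·((z_{α/2} + z_β) / d)².
z_{α/2} + z_β = 1.960 + 0.674 = 2.634.
n = 2 × (2.634 / 0.40)² = 2 × 6.585² = 2 × 43.36 = 86.7.
Round up to the next whole participant.

n = 87 per group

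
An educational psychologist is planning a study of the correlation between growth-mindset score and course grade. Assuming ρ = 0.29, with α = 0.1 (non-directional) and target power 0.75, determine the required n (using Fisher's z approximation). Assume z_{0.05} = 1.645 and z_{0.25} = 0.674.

Fisher's z: C = ½·ln((1+r)/(1−r)) = ½·ln(1.8169) = 0.2986.
n = ((z_{α/2} + z_β)/C)² + 3.
(1.645 + 0.674) / 0.2986 = 2.319 / 0.2986 = 7.766.
n = 7.766² + 3 = 60.31 + 3 = 63.3.
Round up.

n = 64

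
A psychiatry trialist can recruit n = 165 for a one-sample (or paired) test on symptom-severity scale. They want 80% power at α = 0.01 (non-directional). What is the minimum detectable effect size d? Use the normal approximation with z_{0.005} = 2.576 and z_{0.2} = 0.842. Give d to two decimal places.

For a single sample (or paired design) of n = 165: d_min = (z_{α/2} + z_β)/√n.
z-sum = 2.576 + 0.842 = 3.418.
d_min = 3.418 / √165 = 3.418 / 12.845 = 0.266.

d_min ≈ 0.27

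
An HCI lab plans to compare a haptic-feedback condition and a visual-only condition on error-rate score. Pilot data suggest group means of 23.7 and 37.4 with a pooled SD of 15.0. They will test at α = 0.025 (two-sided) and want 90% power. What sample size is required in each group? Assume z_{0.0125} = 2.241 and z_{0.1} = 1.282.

Cohen's d = |M₁ − M₂| / SD_pooled = |23.7 − 37.4| / 15.0 = 13.7 / 15.0 = 0.913.
For two independent groups with equal n: n = 2·((z_{α/2} + z_β) / d)².
z_{α/2} + z_β = 2.241 + 1.282 = 3.523.
n = 2 × (3.523 / 0.913)² = 2 × 3.859² = 2 × 14.89 = 29.8.
Round up to the next whole participant.

n = 30 per group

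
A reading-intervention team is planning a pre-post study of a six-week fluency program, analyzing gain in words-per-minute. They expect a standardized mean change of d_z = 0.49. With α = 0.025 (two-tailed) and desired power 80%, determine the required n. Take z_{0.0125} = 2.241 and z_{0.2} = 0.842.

n = 40 pairs

For a paired (one-sample on differences) test: n = ((z_{α/2} + z_β) / d)².
z_{α/2} + z_β = 2.241 + 0.842 = 3.083.
n = (3.083 / 0.49)² = 6.292² = 39.59.
Round up.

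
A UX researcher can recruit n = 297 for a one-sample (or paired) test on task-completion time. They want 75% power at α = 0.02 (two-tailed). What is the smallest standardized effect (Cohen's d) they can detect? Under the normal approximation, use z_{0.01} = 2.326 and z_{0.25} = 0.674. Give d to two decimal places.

For a single sample (or paired design) of n = 297: d_min = (z_{α/2} + z_β)/√n.
z-sum = 2.326 + 0.674 = 3.000.
d_min = 3.000 / √297 = 3.000 / 17.234 = 0.174.

d_min ≈ 0.17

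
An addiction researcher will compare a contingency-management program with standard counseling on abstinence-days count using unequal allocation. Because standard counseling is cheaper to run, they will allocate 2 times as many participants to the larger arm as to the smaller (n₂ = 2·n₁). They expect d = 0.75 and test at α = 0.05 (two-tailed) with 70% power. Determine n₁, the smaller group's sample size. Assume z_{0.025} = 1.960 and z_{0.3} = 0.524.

With allocation ratio k = n₂/n₁ = 2, Var(x̄₁−x̄₂) = σ²(1/n₁ + 1/(k·n₁)) = σ²·(k+1)/(k·n₁).
So n₁ = (1 + 1/k)·((z_{α/2} + z_β)/d)² = 1.500 × (2.484/0.75)².
n₁ = 1.500 × 10.97 = 16.5.
Round up: n₁ = 17, giving n₂ = 2 × 17 = 34.

n₁ = 17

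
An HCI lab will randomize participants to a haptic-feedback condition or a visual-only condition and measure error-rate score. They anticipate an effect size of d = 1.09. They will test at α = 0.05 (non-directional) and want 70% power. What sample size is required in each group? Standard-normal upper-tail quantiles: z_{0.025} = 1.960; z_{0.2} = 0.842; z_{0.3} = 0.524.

For two independent groups with equal n: n = 2·((z_{α/2} + z_β) / d)².
z_{α/2} + z_β = 1.960 + 0.524 = 2.484.
n = 2 × (2.484 / 1.09)² = 2 × 2.279² = 2 × 5.19 = 10.4.
Round up to the next whole participant.

n = 11 per group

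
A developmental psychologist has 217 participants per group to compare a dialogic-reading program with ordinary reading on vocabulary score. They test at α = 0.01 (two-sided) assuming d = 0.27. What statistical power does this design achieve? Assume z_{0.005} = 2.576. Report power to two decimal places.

power ≈ 0.59

For two equal groups, power = Φ(d·√(n/2) − z_{α/2}).
d·√(n/2) = 0.27 × √(217/2) = 0.27 × 10.416 = 2.812.
z_β = 2.812 − 2.576 = 0.236.
Power = Φ(0.236) = 0.593.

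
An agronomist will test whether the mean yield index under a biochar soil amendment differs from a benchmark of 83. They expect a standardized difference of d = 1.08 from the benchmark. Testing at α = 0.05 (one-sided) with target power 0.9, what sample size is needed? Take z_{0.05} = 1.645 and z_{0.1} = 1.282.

n = 8

For a one-sample test: n = ((z_{α} + z_β) / d)².
z_{α} + z_β = 1.645 + 1.282 = 2.927.
n = (2.927 / 1.08)² = 2.710² = 7.35.
Round up.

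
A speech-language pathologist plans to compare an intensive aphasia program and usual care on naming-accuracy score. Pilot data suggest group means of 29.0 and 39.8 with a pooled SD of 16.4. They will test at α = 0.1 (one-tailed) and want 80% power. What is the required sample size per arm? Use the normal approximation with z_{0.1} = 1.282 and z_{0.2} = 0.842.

Cohen's d = |M₁ − M₂| / SD_pooled = |29.0 − 39.8| / 16.4 = 10.8 / 16.4 = 0.659.
For two independent groups with equal n: n = 2·((z_{α} + z_β) / d)².
z_{α} + z_β = 1.282 + 0.842 = 2.124.
n = 2 × (2.124 / 0.659)² = 2 × 3.223² = 2 × 10.39 = 20.8.
Round up to the next whole participant.

n = 21 per group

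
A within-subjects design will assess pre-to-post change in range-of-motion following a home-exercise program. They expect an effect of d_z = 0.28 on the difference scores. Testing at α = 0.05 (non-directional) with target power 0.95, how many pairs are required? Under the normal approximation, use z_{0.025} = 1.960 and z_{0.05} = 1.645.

n = 166 pairs

For a paired (one-sample on differences) test: n = ((z_{α/2} + z_β) / d)².
z_{α/2} + z_β = 1.960 + 1.645 = 3.605.
n = (3.605 / 0.28)² = 12.875² = 165.77.
Round up.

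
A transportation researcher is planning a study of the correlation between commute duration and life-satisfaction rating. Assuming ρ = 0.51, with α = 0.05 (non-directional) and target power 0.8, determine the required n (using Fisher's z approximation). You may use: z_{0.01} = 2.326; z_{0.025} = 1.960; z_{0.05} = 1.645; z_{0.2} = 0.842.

n = 28

Fisher's z: C = ½·ln((1+r)/(1−r)) = ½·ln(3.0816) = 0.5627.
n = ((z_{α/2} + z_β)/C)² + 3.
(1.960 + 0.842) / 0.5627 = 2.802 / 0.5627 = 4.980.
n = 4.980² + 3 = 24.80 + 3 = 27.8.
Round up.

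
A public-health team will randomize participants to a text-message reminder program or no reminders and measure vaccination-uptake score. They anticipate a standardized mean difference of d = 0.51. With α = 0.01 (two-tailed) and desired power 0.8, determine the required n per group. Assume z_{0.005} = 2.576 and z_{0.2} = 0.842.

n = 90 per group

For two independent groups with equal n: n = 2·((z_{α/2} + z_β) / d)².
z_{α/2} + z_β = 2.576 + 0.842 = 3.418.
n = 2 × (3.418 / 0.51)² = 2 × 6.702² = 2 × 44.92 = 89.8.
Round up to the next whole participant.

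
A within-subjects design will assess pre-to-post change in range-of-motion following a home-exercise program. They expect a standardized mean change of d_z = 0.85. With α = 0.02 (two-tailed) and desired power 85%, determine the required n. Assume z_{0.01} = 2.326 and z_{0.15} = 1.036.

For a paired (one-sample on differences) test: n = ((z_{α/2} + z_β) / d)².
z_{α/2} + z_β = 2.326 + 1.036 = 3.362.
n = (3.362 / 0.85)² = 3.955² = 15.64.
Round up.

n = 16 pairs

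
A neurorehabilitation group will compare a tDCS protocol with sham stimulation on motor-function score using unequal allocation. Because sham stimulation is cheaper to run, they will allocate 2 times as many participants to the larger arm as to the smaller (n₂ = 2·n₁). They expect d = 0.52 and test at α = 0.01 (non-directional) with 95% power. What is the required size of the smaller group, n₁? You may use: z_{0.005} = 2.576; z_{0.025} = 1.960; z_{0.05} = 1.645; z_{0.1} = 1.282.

n₁ = 99

With allocation ratio k = n₂/n₁ = 2, Var(x̄₁−x̄₂) = σ²(1/n₁ + 1/(k·n₁)) = σ²·(k+1)/(k·n₁).
So n₁ = (1 + 1/k)·((z_{α/2} + z_β)/d)² = 1.500 × (4.221/0.52)².
n₁ = 1.500 × 65.89 = 98.8.
Round up: n₁ = 99, giving n₂ = 2 × 99 = 198.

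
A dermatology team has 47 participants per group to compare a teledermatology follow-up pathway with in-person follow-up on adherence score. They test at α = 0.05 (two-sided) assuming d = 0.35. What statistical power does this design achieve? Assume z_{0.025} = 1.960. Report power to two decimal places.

power ≈ 0.40

For two equal groups, power = Φ(d·√(n/2) − z_{α/2}).
d·√(n/2) = 0.35 × √(47/2) = 0.35 × 4.848 = 1.697.
z_β = 1.697 − 1.960 = -0.263.
Power = Φ(-0.263) = 0.396.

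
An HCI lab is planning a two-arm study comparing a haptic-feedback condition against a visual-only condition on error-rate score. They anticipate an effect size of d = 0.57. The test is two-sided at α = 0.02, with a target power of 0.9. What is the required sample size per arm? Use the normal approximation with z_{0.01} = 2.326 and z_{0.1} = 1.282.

n = 81 per group

For two independent groups with equal n: n = 2·((z_{α/2} + z_β) / d)².
z_{α/2} + z_β = 2.326 + 1.282 = 3.608.
n = 2 × (3.608 / 0.57)² = 2 × 6.330² = 2 × 40.07 = 80.1.
Round up to the next whole participant.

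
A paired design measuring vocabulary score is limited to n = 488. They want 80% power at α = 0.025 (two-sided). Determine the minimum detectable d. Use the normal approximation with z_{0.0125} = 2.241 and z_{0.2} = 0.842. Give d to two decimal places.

For a single sample (or paired design) of n = 488: d_min = (z_{α/2} + z_β)/√n.
z-sum = 2.241 + 0.842 = 3.083.
d_min = 3.083 / √488 = 3.083 / 22.091 = 0.140.

d_min ≈ 0.14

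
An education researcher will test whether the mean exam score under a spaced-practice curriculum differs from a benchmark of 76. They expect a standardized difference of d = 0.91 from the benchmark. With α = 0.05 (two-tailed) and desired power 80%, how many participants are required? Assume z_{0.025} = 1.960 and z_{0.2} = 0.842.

For a one-sample test: n = ((z_{α/2} + z_β) / d)².
z_{α/2} + z_β = 1.960 + 0.842 = 2.802.
n = (2.802 / 0.91)² = 3.079² = 9.48.
Round up.

n = 10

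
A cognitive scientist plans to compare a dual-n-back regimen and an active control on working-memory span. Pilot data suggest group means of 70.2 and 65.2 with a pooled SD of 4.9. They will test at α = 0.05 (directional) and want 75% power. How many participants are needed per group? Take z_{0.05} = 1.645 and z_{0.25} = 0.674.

Cohen's d = |M₁ − M₂| / SD_pooled = |70.2 − 65.2| / 4.9 = 5.0 / 4.9 = 1.020.
For two independent groups with equal n: n = 2·((z_{α} + z_β) / d)².
z_{α} + z_β = 1.645 + 0.674 = 2.319.
n = 2 × (2.319 / 1.020)² = 2 × 2.274² = 2 × 5.17 = 10.3.
Round up to the next whole participant.

n = 11 per group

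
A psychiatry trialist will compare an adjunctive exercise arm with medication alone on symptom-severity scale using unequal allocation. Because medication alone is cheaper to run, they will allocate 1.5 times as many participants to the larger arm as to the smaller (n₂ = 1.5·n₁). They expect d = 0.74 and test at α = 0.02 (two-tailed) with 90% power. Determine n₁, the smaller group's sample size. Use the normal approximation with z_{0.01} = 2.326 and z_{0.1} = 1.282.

n₁ = 40

With allocation ratio k = n₂/n₁ = 1.5, Var(x̄₁−x̄₂) = σ²(1/n₁ + 1/(k·n₁)) = σ²·(k+1)/(k·n₁).
So n₁ = (1 + 1/k)·((z_{α/2} + z_β)/d)² = 1.667 × (3.608/0.74)².
n₁ = 1.667 × 23.77 = 39.6.
Round up: n₁ = 40, giving n₂ = 1.5 × 40 = 60.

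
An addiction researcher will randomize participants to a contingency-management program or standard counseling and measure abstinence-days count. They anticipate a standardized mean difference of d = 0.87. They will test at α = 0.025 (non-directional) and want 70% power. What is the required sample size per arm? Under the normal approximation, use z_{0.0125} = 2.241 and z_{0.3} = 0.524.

For two independent groups with equal n: n = 2·((z_{α/2} + z_β) / d)².
z_{α/2} + z_β = 2.241 + 0.524 = 2.765.
n = 2 × (2.765 / 0.87)² = 2 × 3.178² = 2 × 10.10 = 20.2.
Round up to the next whole participant.

n = 21 per group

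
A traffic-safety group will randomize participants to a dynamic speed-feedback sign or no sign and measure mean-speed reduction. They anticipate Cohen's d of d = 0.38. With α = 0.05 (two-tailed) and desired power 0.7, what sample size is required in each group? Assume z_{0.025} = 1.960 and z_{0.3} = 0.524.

For two independent groups with equal n: n = 2·((z_{α/2} + z_β) / d)².
z_{α/2} + z_β = 1.960 + 0.524 = 2.484.
n = 2 × (2.484 / 0.38)² = 2 × 6.537² = 2 × 42.73 = 85.5.
Round up to the next whole participant.

n = 86 per group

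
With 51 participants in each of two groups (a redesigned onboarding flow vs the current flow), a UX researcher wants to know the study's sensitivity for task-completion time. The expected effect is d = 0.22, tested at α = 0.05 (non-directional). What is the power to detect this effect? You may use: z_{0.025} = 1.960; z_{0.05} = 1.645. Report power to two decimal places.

power ≈ 0.20

For two equal groups, power = Φ(d·√(n/2) − z_{α/2}).
d·√(n/2) = 0.22 × √(51/2) = 0.22 × 5.050 = 1.111.
z_β = 1.111 − 1.960 = -0.849.
Power = Φ(-0.849) = 0.198.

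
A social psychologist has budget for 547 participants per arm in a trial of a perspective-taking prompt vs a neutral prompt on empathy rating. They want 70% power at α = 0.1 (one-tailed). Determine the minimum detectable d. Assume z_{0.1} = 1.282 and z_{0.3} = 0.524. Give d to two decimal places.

d_min ≈ 0.11

For two independent groups of n = 547 each: d_min = (z_{α} + z_β)·√(2/n).
z-sum = 1.282 + 0.524 = 1.806.
d_min = 1.806 × √(2/547) = 1.806 × 0.0605 = 0.109.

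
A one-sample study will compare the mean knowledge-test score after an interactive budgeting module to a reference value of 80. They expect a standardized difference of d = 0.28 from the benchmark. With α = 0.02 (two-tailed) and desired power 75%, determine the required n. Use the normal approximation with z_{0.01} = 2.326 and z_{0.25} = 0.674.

For a one-sample test: n = ((z_{α/2} + z_β) / d)².
z_{α/2} + z_β = 2.326 + 0.674 = 3.000.
n = (3.000 / 0.28)² = 10.714² = 114.80.
Round up.

n = 115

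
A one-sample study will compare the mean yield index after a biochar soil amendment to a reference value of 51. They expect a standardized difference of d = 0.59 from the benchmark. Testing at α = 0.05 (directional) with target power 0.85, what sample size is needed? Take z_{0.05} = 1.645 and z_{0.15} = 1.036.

n = 21

For a one-sample test: n = ((z_{α} + z_β) / d)².
z_{α} + z_β = 1.645 + 1.036 = 2.681.
n = (2.681 / 0.59)² = 4.544² = 20.65.
Round up.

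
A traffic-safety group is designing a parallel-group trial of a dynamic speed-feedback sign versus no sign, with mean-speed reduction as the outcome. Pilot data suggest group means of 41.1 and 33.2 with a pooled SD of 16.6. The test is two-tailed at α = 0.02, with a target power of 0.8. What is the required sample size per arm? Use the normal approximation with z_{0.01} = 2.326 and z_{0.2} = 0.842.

n = 89 per group

Cohen's d = |M₁ − M₂| / SD_pooled = |41.1 − 33.2| / 16.6 = 7.9 / 16.6 = 0.476.
For two independent groups with equal n: n = 2·((z_{α/2} + z_β) / d)².
z_{α/2} + z_β = 2.326 + 0.842 = 3.168.
n = 2 × (3.168 / 0.476)² = 2 × 6.655² = 2 × 44.30 = 88.6.
Round up to the next whole participant.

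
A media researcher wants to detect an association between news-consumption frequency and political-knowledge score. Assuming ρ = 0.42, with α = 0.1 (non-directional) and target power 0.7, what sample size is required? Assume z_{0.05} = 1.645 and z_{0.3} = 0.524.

n = 27

Fisher's z: C = ½·ln((1+r)/(1−r)) = ½·ln(2.4483) = 0.4477.
n = ((z_{α/2} + z_β)/C)² + 3.
(1.645 + 0.524) / 0.4477 = 2.169 / 0.4477 = 4.845.
n = 4.845² + 3 = 23.47 + 3 = 26.5.
Round up.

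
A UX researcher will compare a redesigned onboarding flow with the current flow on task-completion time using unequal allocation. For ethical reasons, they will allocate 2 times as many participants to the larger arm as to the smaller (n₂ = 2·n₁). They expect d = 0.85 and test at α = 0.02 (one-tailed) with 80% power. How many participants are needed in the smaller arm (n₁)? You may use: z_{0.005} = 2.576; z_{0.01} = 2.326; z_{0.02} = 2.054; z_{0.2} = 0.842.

n₁ = 18

With allocation ratio k = n₂/n₁ = 2, Var(x̄₁−x̄₂) = σ²(1/n₁ + 1/(k·n₁)) = σ²·(k+1)/(k·n₁).
So n₁ = (1 + 1/k)·((z_{α} + z_β)/d)² = 1.500 × (2.896/0.85)².
n₁ = 1.500 × 11.61 = 17.4.
Round up: n₁ = 18, giving n₂ = 2 × 18 = 36.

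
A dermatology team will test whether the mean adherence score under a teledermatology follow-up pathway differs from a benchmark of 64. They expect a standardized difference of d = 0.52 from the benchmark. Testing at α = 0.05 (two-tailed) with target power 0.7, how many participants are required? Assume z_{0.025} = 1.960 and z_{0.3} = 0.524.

n = 23

For a one-sample test: n = ((z_{α/2} + z_β) / d)².
z_{α/2} + z_β = 1.960 + 0.524 = 2.484.
n = (2.484 / 0.52)² = 4.777² = 22.82.
Round up.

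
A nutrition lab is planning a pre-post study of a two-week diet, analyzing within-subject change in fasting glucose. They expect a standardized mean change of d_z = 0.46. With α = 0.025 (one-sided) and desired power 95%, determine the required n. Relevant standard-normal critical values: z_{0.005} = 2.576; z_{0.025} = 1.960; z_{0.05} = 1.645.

For a paired (one-sample on differences) test: n = ((z_{α} + z_β) / d)².
z_{α} + z_β = 1.960 + 1.645 = 3.605.
n = (3.605 / 0.46)² = 7.837² = 61.42.
Round up.

n = 62 pairs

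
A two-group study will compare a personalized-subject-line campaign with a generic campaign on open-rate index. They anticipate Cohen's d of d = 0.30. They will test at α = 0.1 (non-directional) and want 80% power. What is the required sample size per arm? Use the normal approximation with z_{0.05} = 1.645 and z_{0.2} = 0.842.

For two independent groups with equal n: n = 2·((z_{α/2} + z_β) / d)².
z_{α/2} + z_β = 1.645 + 0.842 = 2.487.
n = 2 × (2.487 / 0.30)² = 2 × 8.290² = 2 × 68.72 = 137.4.
Round up to the next whole participant.

n = 138 per group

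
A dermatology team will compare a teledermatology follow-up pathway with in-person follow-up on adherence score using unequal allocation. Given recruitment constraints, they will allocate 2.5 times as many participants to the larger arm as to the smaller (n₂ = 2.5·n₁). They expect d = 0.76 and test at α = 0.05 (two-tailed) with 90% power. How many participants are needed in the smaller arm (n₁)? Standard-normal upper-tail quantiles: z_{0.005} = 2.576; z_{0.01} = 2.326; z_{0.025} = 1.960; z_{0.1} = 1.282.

With allocation ratio k = n₂/n₁ = 2.5, Var(x̄₁−x̄₂) = σ²(1/n₁ + 1/(k·n₁)) = σ²·(k+1)/(k·n₁).
So n₁ = (1 + 1/k)·((z_{α/2} + z_β)/d)² = 1.400 × (3.242/0.76)².
n₁ = 1.400 × 18.20 = 25.5.
Round up: n₁ = 26, giving n₂ = 2.5 × 26 = 65.

n₁ = 26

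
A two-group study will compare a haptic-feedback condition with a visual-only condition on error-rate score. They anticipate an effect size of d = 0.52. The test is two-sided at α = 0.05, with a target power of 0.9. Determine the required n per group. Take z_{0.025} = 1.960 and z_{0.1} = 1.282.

For two independent groups with equal n: n = 2·((z_{α/2} + z_β) / d)².
z_{α/2} + z_β = 1.960 + 1.282 = 3.242.
n = 2 × (3.242 / 0.52)² = 2 × 6.235² = 2 × 38.87 = 77.7.
Round up to the next whole participant.

n = 78 per group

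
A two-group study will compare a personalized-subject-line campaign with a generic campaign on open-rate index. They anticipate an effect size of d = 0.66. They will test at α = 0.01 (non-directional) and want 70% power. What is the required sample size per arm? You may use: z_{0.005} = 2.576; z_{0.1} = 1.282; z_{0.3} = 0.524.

n = 45 per group

For two independent groups with equal n: n = 2·((z_{α/2} + z_β) / d)².
z_{α/2} + z_β = 2.576 + 0.524 = 3.100.
n = 2 × (3.100 / 0.66)² = 2 × 4.697² = 2 × 22.06 = 44.1.
Round up to the next whole participant.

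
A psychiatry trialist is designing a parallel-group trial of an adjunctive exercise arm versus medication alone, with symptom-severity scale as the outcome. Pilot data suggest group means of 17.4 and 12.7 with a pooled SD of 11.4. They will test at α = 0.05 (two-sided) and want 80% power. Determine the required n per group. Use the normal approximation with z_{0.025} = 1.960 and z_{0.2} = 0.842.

Cohen's d = |M₁ − M₂| / SD_pooled = |17.4 − 12.7| / 11.4 = 4.7 / 11.4 = 0.412.
For two independent groups with equal n: n = 2·((z_{α/2} + z_β) / d)².
z_{α/2} + z_β = 1.960 + 0.842 = 2.802.
n = 2 × (2.802 / 0.412)² = 2 × 6.801² = 2 × 46.25 = 92.5.
Round up to the next whole participant.

n = 93 per group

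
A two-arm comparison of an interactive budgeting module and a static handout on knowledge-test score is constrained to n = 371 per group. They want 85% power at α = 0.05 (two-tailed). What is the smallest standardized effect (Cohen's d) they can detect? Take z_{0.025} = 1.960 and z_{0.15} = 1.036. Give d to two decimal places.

For two independent groups of n = 371 each: d_min = (z_{α/2} + z_β)·√(2/n).
z-sum = 1.960 + 1.036 = 2.996.
d_min = 2.996 × √(2/371) = 2.996 × 0.0734 = 0.220.

d_min ≈ 0.22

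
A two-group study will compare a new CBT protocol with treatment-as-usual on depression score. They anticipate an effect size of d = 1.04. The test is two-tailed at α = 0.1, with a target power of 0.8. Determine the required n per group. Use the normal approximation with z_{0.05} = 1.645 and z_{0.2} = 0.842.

n = 12 per group

For two independent groups with equal n: n = 2·((z_{α/2} + z_β) / d)².
z_{α/2} + z_β = 1.645 + 0.842 = 2.487.
n = 2 × (2.487 / 1.04)² = 2 × 2.391² = 2 × 5.72 = 11.4.
Round up to the next whole participant.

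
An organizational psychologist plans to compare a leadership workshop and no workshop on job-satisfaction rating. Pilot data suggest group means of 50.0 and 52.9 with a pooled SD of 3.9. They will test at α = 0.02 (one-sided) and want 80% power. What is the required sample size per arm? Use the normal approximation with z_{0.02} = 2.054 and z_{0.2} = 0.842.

n = 31 per group

Cohen's d = |M₁ − M₂| / SD_pooled = |50.0 − 52.9| / 3.9 = 2.9 / 3.9 = 0.744.
For two independent groups with equal n: n = 2·((z_{α} + z_β) / d)².
z_{α} + z_β = 2.054 + 0.842 = 2.896.
n = 2 × (2.896 / 0.744)² = 2 × 3.892² = 2 × 15.15 = 30.3.
Round up to the next whole participant.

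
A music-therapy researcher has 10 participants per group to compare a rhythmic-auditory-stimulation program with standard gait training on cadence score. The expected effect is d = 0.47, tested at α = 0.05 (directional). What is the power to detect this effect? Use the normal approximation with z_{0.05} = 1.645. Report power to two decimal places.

For two equal groups, power = Φ(d·√(n/2) − z_{α}).
d·√(n/2) = 0.47 × √(10/2) = 0.47 × 2.236 = 1.051.
z_β = 1.051 − 1.645 = -0.594.
Power = Φ(-0.594) = 0.276.

power ≈ 0.28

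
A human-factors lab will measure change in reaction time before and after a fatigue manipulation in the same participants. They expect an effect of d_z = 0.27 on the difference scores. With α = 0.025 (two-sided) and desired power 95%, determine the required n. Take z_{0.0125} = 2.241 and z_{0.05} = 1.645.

n = 208 pairs

For a paired (one-sample on differences) test: n = ((z_{α/2} + z_β) / d)².
z_{α/2} + z_β = 2.241 + 1.645 = 3.886.
n = (3.886 / 0.27)² = 14.393² = 207.15.
Round up.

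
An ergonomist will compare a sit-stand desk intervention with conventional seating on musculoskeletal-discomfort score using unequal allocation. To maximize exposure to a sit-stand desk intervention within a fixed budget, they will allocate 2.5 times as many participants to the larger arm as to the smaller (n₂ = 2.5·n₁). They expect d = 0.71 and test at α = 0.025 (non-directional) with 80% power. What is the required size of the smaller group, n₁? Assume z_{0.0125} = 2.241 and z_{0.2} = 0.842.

With allocation ratio k = n₂/n₁ = 2.5, Var(x̄₁−x̄₂) = σ²(1/n₁ + 1/(k·n₁)) = σ²·(k+1)/(k·n₁).
So n₁ = (1 + 1/k)·((z_{α/2} + z_β)/d)² = 1.400 × (3.083/0.71)².
n₁ = 1.400 × 18.86 = 26.4.
Round up: n₁ = 27, giving n₂ = ⌈2.5 × 27⌉ = ⌈67.5⌉ = 68.

n₁ = 27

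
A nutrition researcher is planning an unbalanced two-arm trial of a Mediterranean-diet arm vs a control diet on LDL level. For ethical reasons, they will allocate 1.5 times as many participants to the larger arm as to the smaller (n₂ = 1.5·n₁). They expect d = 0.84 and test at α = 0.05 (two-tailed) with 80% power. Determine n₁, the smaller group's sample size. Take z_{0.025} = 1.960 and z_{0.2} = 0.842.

n₁ = 19

With allocation ratio k = n₂/n₁ = 1.5, Var(x̄₁−x̄₂) = σ²(1/n₁ + 1/(k·n₁)) = σ²·(k+1)/(k·n₁).
So n₁ = (1 + 1/k)·((z_{α/2} + z_β)/d)² = 1.667 × (2.802/0.84)².
n₁ = 1.667 × 11.13 = 18.5.
Round up: n₁ = 19, giving n₂ = ⌈1.5 × 19⌉ = ⌈28.5⌉ = 29.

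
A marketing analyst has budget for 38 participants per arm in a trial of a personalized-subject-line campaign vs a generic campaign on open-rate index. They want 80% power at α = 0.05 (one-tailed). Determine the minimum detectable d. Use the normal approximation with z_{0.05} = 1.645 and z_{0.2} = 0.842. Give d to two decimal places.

d_min ≈ 0.57

For two independent groups of n = 38 each: d_min = (z_{α} + z_β)·√(2/n).
z-sum = 1.645 + 0.842 = 2.487.
d_min = 2.487 × √(2/38) = 2.487 × 0.2294 = 0.571.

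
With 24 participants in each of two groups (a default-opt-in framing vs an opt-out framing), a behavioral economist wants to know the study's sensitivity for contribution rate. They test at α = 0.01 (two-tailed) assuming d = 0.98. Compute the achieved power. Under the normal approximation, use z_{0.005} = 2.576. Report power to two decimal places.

For two equal groups, power = Φ(d·√(n/2) − z_{α/2}).
d·√(n/2) = 0.98 × √(24/2) = 0.98 × 3.464 = 3.395.
z_β = 3.395 − 2.576 = 0.819.
Power = Φ(0.819) = 0.794.

power ≈ 0.79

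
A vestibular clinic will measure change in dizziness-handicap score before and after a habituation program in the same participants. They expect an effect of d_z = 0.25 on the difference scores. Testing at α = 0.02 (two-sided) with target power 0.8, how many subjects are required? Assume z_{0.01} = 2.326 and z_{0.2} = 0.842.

For a paired (one-sample on differences) test: n = ((z_{α/2} + z_β) / d)².
z_{α/2} + z_β = 2.326 + 0.842 = 3.168.
n = (3.168 / 0.25)² = 12.672² = 160.58.
Round up.

n = 161 pairs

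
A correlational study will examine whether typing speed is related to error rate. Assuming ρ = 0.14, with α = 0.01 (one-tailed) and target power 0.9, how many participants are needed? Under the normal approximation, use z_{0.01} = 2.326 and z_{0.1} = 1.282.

Fisher's z: C = ½·ln((1+r)/(1−r)) = ½·ln(1.3256) = 0.1409.
n = ((z_{α} + z_β)/C)² + 3.
(2.326 + 1.282) / 0.1409 = 3.608 / 0.1409 = 25.607.
n = 25.607² + 3 = 655.71 + 3 = 658.7.
Round up.

n = 659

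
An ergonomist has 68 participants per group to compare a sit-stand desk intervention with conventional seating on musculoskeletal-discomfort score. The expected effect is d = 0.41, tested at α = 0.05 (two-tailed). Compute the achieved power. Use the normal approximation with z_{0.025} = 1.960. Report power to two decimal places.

power ≈ 0.67

For two equal groups, power = Φ(d·√(n/2) − z_{α/2}).
d·√(n/2) = 0.41 × √(68/2) = 0.41 × 5.831 = 2.391.
z_β = 2.391 − 1.960 = 0.431.
Power = Φ(0.431) = 0.667.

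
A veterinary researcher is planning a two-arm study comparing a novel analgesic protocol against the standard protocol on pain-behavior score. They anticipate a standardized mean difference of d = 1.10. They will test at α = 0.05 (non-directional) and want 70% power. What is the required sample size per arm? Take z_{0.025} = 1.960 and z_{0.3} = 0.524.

For two independent groups with equal n: n = 2·((z_{α/2} + z_β) / d)².
z_{α/2} + z_β = 1.960 + 0.524 = 2.484.
n = 2 × (2.484 / 1.10)² = 2 × 2.258² = 2 × 5.10 = 10.2.
Round up to the next whole participant.

n = 11 per group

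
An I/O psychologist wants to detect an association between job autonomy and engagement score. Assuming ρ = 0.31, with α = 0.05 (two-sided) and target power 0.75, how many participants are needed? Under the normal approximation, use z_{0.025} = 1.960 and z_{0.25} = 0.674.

Fisher's z: C = ½·ln((1+r)/(1−r)) = ½·ln(1.8986) = 0.3205.
n = ((z_{α/2} + z_β)/C)² + 3.
(1.960 + 0.674) / 0.3205 = 2.634 / 0.3205 = 8.218.
n = 8.218² + 3 = 67.54 + 3 = 70.5.
Round up.

n = 71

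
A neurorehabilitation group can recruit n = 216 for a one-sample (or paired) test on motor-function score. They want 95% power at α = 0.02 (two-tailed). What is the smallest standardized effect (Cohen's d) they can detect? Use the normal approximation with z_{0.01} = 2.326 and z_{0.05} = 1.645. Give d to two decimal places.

d_min ≈ 0.27

For a single sample (or paired design) of n = 216: d_min = (z_{α/2} + z_β)/√n.
z-sum = 2.326 + 1.645 = 3.971.
d_min = 3.971 / √216 = 3.971 / 14.697 = 0.270.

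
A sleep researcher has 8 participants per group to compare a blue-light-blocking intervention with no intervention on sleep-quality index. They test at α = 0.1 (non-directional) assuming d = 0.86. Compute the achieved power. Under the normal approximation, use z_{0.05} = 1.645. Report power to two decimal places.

power ≈ 0.53

For two equal groups, power = Φ(d·√(n/2) − z_{α/2}).
d·√(n/2) = 0.86 × √(8/2) = 0.86 × 2.000 = 1.720.
z_β = 1.720 − 1.645 = 0.075.
Power = Φ(0.075) = 0.530.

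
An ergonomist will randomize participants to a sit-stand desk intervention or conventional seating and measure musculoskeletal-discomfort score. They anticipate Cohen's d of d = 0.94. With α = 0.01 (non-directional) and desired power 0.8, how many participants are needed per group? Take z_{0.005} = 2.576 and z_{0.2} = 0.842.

For two independent groups with equal n: n = 2·((z_{α/2} + z_β) / d)².
z_{α/2} + z_β = 2.576 + 0.842 = 3.418.
n = 2 × (3.418 / 0.94)² = 2 × 3.636² = 2 × 13.22 = 26.4.
Round up to the next whole participant.

n = 27 per group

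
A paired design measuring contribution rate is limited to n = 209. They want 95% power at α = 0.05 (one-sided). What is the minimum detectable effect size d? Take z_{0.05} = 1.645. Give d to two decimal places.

d_min ≈ 0.23

For a single sample (or paired design) of n = 209: d_min = (z_{α} + z_β)/√n.
z-sum = 1.645 + 1.645 = 3.290.
d_min = 3.290 / √209 = 3.290 / 14.457 = 0.228.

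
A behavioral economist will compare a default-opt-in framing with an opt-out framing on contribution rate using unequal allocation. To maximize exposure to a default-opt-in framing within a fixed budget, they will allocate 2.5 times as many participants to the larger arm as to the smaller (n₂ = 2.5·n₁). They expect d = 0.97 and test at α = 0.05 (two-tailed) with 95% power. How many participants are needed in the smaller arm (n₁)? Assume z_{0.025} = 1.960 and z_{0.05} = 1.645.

With allocation ratio k = n₂/n₁ = 2.5, Var(x̄₁−x̄₂) = σ²(1/n₁ + 1/(k·n₁)) = σ²·(k+1)/(k·n₁).
So n₁ = (1 + 1/k)·((z_{α/2} + z_β)/d)² = 1.400 × (3.605/0.97)².
n₁ = 1.400 × 13.81 = 19.3.
Round up: n₁ = 20, giving n₂ = 2.5 × 20 = 50.

n₁ = 20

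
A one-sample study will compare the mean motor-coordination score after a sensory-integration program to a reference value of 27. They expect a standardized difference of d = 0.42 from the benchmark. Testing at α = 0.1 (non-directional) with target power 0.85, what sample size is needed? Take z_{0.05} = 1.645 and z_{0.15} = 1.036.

For a one-sample test: n = ((z_{α/2} + z_β) / d)².
z_{α/2} + z_β = 1.645 + 1.036 = 2.681.
n = (2.681 / 0.42)² = 6.383² = 40.75.
Round up.

n = 41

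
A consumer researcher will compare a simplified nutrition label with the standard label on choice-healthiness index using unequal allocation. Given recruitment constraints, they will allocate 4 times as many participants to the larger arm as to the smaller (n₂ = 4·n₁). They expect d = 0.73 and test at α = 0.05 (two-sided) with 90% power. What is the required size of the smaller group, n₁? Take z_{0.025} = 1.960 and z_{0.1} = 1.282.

n₁ = 25

With allocation ratio k = n₂/n₁ = 4, Var(x̄₁−x̄₂) = σ²(1/n₁ + 1/(k·n₁)) = σ²·(k+1)/(k·n₁).
So n₁ = (1 + 1/k)·((z_{α/2} + z_β)/d)² = 1.250 × (3.242/0.73)².
n₁ = 1.250 × 19.72 = 24.7.
Round up: n₁ = 25, giving n₂ = 4 × 25 = 100.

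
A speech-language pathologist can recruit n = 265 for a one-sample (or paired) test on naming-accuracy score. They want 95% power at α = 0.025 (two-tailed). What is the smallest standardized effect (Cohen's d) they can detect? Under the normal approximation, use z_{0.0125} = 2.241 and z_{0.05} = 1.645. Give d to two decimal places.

d_min ≈ 0.24

For a single sample (or paired design) of n = 265: d_min = (z_{α/2} + z_β)/√n.
z-sum = 2.241 + 1.645 = 3.886.
d_min = 3.886 / √265 = 3.886 / 16.279 = 0.239.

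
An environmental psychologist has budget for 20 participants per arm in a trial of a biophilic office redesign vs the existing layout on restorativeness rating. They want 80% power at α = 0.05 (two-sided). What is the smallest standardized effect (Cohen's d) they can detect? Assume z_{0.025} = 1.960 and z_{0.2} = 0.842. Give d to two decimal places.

d_min ≈ 0.89

For two independent groups of n = 20 each: d_min = (z_{α/2} + z_β)·√(2/n).
z-sum = 1.960 + 0.842 = 2.802.
d_min = 2.802 × √(2/20) = 2.802 × 0.3162 = 0.886.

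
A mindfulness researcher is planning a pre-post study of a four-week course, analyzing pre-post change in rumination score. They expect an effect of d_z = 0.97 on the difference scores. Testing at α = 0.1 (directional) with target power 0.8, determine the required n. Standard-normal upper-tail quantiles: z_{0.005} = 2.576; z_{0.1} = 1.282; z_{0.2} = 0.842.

For a paired (one-sample on differences) test: n = ((z_{α} + z_β) / d)².
z_{α} + z_β = 1.282 + 0.842 = 2.124.
n = (2.124 / 0.97)² = 2.190² = 4.79.
Round up.

n = 5 pairs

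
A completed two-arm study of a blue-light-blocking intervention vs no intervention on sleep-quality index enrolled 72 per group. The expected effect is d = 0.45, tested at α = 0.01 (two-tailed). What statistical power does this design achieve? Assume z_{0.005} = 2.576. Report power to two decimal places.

power ≈ 0.55

For two equal groups, power = Φ(d·√(n/2) − z_{α/2}).
d·√(n/2) = 0.45 × √(72/2) = 0.45 × 6.000 = 2.700.
z_β = 2.700 − 2.576 = 0.124.
Power = Φ(0.124) = 0.549.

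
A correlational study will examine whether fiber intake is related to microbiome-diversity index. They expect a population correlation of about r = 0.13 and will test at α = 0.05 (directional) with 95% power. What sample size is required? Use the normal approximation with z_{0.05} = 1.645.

n = 637

Fisher's z: C = ½·ln((1+r)/(1−r)) = ½·ln(1.2989) = 0.1307.
n = ((z_{α} + z_β)/C)² + 3.
(1.645 + 1.645) / 0.1307 = 3.290 / 0.1307 = 25.172.
n = 25.172² + 3 = 633.64 + 3 = 636.6.
Round up.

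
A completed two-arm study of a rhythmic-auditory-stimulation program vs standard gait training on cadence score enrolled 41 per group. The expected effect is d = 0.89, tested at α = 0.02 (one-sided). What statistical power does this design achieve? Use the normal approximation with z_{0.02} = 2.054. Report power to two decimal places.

For two equal groups, power = Φ(d·√(n/2) − z_{α}).
d·√(n/2) = 0.89 × √(41/2) = 0.89 × 4.528 = 4.030.
z_β = 4.030 − 2.054 = 1.976.
Power = Φ(1.976) = 0.976.

power ≈ 0.98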